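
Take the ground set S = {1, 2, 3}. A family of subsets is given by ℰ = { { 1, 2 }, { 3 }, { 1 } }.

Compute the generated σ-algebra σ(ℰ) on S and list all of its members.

Seed the family with ℰ together with ∅ and S: { {}, { 1 }, { 3 }, { 1, 2 }, S }.
Pass 1: 2 new —
  { 1, 3 }  = { 3 } ∪ { 1 }
  { 2, 3 }  = ᶜ of { 1 }
  — 7 sets.
Pass 2. New:
  { 2 }  = ᶜ of { 1, 3 }
  — 8 sets.
After Pass 3 the family is unchanged; done.

Hence σ(ℰ) has 8 members: { {}, { 1 }, { 2 }, { 3 }, { 1, 2 }, { 1, 3 }, { 2, 3 }, S }.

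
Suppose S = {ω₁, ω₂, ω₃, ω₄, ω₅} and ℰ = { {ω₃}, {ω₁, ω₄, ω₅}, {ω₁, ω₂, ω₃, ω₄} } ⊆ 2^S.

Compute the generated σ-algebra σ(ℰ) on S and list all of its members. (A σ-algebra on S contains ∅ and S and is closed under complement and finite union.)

σ(ℰ) (16 sets): { {}, {ω₂}, {ω₃}, {ω₅}, {ω₁, ω₄}, {ω₂, ω₃}, {ω₂, ω₅}, {ω₃, ω₅}, {ω₁, ω₂, ω₄}, {ω₁, ω₃, ω₄}, {ω₁, ω₄, ω₅}, {ω₂, ω₃, ω₅}, {ω₁, ω₂, ω₃, ω₄}, {ω₁, ω₂, ω₄, ω₅}, {ω₁, ω₃, ω₄, ω₅}, S }

Check:
Seed the family with ℰ together with ∅ and S: { {}, {ω₃}, {ω₁, ω₄, ω₅}, {ω₁, ω₂, ω₃, ω₄}, S }.
Round 1: 4 new —
  {ω₅}  = {ω₁, ω₂, ω₃, ω₄}ᶜ
  {ω₂, ω₃}  = {ω₁, ω₄, ω₅}ᶜ
  {ω₁, ω₂, ω₄, ω₅}  = {ω₃}ᶜ
  {ω₁, ω₃, ω₄, ω₅}  = {ω₁, ω₄, ω₅} ∪ {ω₃}
  (now 9)
Round 2 adds 3:
  {ω₂}  = {ω₁, ω₃, ω₄, ω₅}ᶜ
  {ω₃, ω₅}  = {ω₅} ∪ {ω₃}
  {ω₂, ω₃, ω₅}  = {ω₅} ∪ {ω₂, ω₃}
  (now 12)
Round 3: 3 new —
  {ω₁, ω₄}  = {ω₂, ω₃, ω₅}ᶜ
  {ω₂, ω₅}  = {ω₂} ∪ {ω₅}
  {ω₁, ω₂, ω₄}  = {ω₃, ω₅}ᶜ
  (now 15)
Round 4: +1 →
  {ω₁, ω₃, ω₄}  = {ω₂, ω₅}ᶜ
  (now 16)
Round 5: closed — nothing new.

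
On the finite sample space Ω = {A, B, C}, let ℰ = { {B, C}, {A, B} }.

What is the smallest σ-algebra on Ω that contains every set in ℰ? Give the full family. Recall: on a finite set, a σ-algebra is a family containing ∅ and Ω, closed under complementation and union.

Start: ℰ ∪ {∅, Ω} = { {}, {A, B}, {B, C}, Ω }.
Round 1: 2 new —
  {A}  = complement {B, C}
  {C}  = complement {A, B}
Round 2 (1 new):
  {A, C}  = {C} ∪ {A}
Round 3. New:
  {B}  = complement {A, C}
Round 4 adds nothing — fixpoint reached.

|σ(ℰ)| = 8.  σ(ℰ) = { {}, {A}, {B}, {C}, {A, B}, {A, C}, {B, C}, Ω }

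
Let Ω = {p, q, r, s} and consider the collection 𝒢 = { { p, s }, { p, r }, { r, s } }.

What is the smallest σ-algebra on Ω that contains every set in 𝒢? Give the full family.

Initial family (5 sets): { ∅, { p, r }, { p, s }, { r, s }, Ω }.
Step 1: 4 new —
  { p, q }  = Ω∖{ r, s }
  { q, r }  = Ω∖{ p, s }
  { q, s }  = Ω∖{ p, r }
  { p, r, s }  = { r, s } ∪ { p, s }
  [9 total]
Step 2: 4 new —
  { q }  = Ω∖{ p, r, s }
  { p, q, r }  = { p, q } ∪ { q, r }
  { p, q, s }  = { p, q } ∪ { p, s }
  { q, r, s }  = { r, s } ∪ { q, r }
  [13 total]
Step 3 adds 3:
  { p }  = Ω∖{ q, r, s }
  { r }  = Ω∖{ p, q, s }
  { s }  = Ω∖{ p, q, r }
  [16 total]
Step 4: closed — nothing new.

Therefore σ(𝒢) = { ∅, { p }, { q }, { r }, { s }, { p, q }, { p, r }, { p, s }, { q, r }, { q, s }, { r, s }, { p, q, r }, { p, q, s }, { p, r, s }, { q, r, s }, Ω } (|σ(𝒢)| = 16).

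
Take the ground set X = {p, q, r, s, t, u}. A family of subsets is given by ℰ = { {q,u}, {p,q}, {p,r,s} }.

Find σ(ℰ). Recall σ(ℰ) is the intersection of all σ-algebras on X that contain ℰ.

σ(ℰ) (32 sets): { {}, {p}, {q}, {t}, {u}, {p,q}, {p,t}, {p,u}, {q,t}, {q,u}, {r,s}, {t,u}, {p,q,t}, {p,q,u}, {p,r,s}, {p,t,u}, {q,r,s}, {q,t,u}, {r,s,t}, {r,s,u}, {p,q,r,s}, {p,q,t,u}, {p,r,s,t}, {p,r,s,u}, {q,r,s,t}, {q,r,s,u}, {r,s,t,u}, {p,q,r,s,t}, {p,q,r,s,u}, {p,r,s,t,u}, {q,r,s,t,u}, X }

Trace:
Initial family (5 sets): { {}, {p,q}, {q,u}, {p,r,s}, X }.
Iteration 1: 6 new —
  {p,q,u}  = {p,q} ∪ {q,u}
  {q,t,u}  = complement {p,r,s}
  {p,q,r,s}  = {p,r,s} ∪ {p,q}
  {p,r,s,t}  = complement {q,u}
  {r,s,t,u}  = complement {p,q}
  {p,q,r,s,u}  = {p,r,s} ∪ {q,u}
  — 11 sets.
Iteration 2: +7 →
  {t}  = complement {p,q,r,s,u}
  {t,u}  = complement {p,q,r,s}
  {r,s,t}  = complement {p,q,u}
  {p,q,t,u}  = {p,q} ∪ {q,t,u}
  {p,q,r,s,t}  = {p,q} ∪ {p,r,s,t}
  {p,r,s,t,u}  = {r,s,t,u} ∪ {p,r,s}
  {q,r,s,t,u}  = {r,s,t,u} ∪ {q,u}
  — 18 sets.
Iteration 3: 5 new —
  {p}  = complement {q,r,s,t,u}
  {q}  = complement {p,r,s,t,u}
  {u}  = complement {p,q,r,s,t}
  {r,s}  = complement {p,q,t,u}
  {p,q,t}  = {p,q} ∪ {t}
  — 23 sets.
Iteration 4: +9 →
  {p,t}  = {t} ∪ {p}
  {p,u}  = {u} ∪ {p}
  {q,t}  = {q} ∪ {t}
  {p,t,u}  = {t,u} ∪ {p}
  {q,r,s}  = {r,s} ∪ {q}
  {r,s,u}  = complement {p,q,t}
  {p,r,s,u}  = {u} ∪ {p,r,s}
  {q,r,s,t}  = {r,s,t} ∪ {q}
  {q,r,s,u}  = {r,s} ∪ {q,u}
  — 32 sets.
Iteration 5 adds nothing — fixpoint reached.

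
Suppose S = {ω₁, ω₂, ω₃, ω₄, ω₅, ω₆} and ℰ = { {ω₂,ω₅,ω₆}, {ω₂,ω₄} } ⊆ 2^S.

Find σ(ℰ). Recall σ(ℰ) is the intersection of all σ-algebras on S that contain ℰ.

Start: ℰ ∪ {∅, S} = { {}, {ω₂,ω₄}, {ω₂,ω₅,ω₆}, S }.
Pass 1. New:
  {ω₁,ω₃,ω₄}  = S∖{ω₂,ω₅,ω₆}
  {ω₁,ω₃,ω₅,ω₆}  = S∖{ω₂,ω₄}
  {ω₂,ω₄,ω₅,ω₆}  = {ω₂,ω₅,ω₆} ∪ {ω₂,ω₄}
  (now 7)
Pass 2: +4 →
  {ω₁,ω₃}  = S∖{ω₂,ω₄,ω₅,ω₆}
  {ω₁,ω₂,ω₃,ω₄}  = {ω₁,ω₃,ω₄} ∪ {ω₂,ω₄}
  {ω₁,ω₂,ω₃,ω₅,ω₆}  = {ω₁,ω₃,ω₅,ω₆} ∪ {ω₂,ω₅,ω₆}
  {ω₁,ω₃,ω₄,ω₅,ω₆}  = {ω₁,ω₃,ω₅,ω₆} ∪ {ω₁,ω₃,ω₄}
  (now 11)
Pass 3: +3 →
  {ω₂}  = S∖{ω₁,ω₃,ω₄,ω₅,ω₆}
  {ω₄}  = S∖{ω₁,ω₂,ω₃,ω₅,ω₆}
  {ω₅,ω₆}  = S∖{ω₁,ω₂,ω₃,ω₄}
  (now 14)
Pass 4: 2 new —
  {ω₁,ω₂,ω₃}  = {ω₁,ω₃} ∪ {ω₂}
  {ω₄,ω₅,ω₆}  = {ω₅,ω₆} ∪ {ω₄}
  (now 16)
Pass 5: already closed under ᶜ and ∪.

Therefore σ(ℰ) = { {}, {ω₂}, {ω₄}, {ω₁,ω₃}, {ω₂,ω₄}, {ω₅,ω₆}, {ω₁,ω₂,ω₃}, {ω₁,ω₃,ω₄}, {ω₂,ω₅,ω₆}, {ω₄,ω₅,ω₆}, {ω₁,ω₂,ω₃,ω₄}, {ω₁,ω₃,ω₅,ω₆}, {ω₂,ω₄,ω₅,ω₆}, {ω₁,ω₂,ω₃,ω₅,ω₆}, {ω₁,ω₃,ω₄,ω₅,ω₆}, S } (|σ(ℰ)| = 16).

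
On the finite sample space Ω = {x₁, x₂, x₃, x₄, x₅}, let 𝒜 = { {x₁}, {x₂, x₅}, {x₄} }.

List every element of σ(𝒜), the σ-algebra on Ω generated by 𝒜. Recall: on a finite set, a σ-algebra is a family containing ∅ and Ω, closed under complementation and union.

σ(𝒜) (16 sets): { ∅, {x₁}, {x₃}, {x₄}, {x₁, x₃}, {x₁, x₄}, {x₂, x₅}, {x₃, x₄}, {x₁, x₂, x₅}, {x₁, x₃, x₄}, {x₂, x₃, x₅}, {x₂, x₄, x₅}, {x₁, x₂, x₃, x₅}, {x₁, x₂, x₄, x₅}, {x₂, x₃, x₄, x₅}, Ω }

Trace:
Seed the family with 𝒜 together with ∅ and Ω: { ∅, {x₁}, {x₄}, {x₂, x₅}, Ω }.
Round 1. New:
  {x₁, x₄}  = {x₄} ∪ {x₁}
  {x₁, x₂, x₅}  = {x₂, x₅} ∪ {x₁}
  {x₁, x₃, x₄}  = complement {x₂, x₅}
  {x₂, x₄, x₅}  = {x₂, x₅} ∪ {x₄}
  {x₁, x₂, x₃, x₅}  = complement {x₄}
  {x₂, x₃, x₄, x₅}  = complement {x₁}
Round 2: +4 →
  {x₁, x₃}  = complement {x₂, x₄, x₅}
  {x₃, x₄}  = complement {x₁, x₂, x₅}
  {x₂, x₃, x₅}  = complement {x₁, x₄}
  {x₁, x₂, x₄, x₅}  = {x₂, x₅} ∪ {x₁, x₄}
Round 3: 1 new —
  {x₃}  = complement {x₁, x₂, x₄, x₅}
Round 4: stable.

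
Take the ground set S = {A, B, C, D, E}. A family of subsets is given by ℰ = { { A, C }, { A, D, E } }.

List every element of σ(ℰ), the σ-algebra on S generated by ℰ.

Begin from { {  }, { A, C }, { A, D, E }, S } (that is, ℰ plus ∅ and S).
Iteration 1. New:
  { B, C }  = { A, D, E }ᶜ
  { B, D, E }  = { A, C }ᶜ
  { A, C, D, E }  = { A, C } ∪ { A, D, E }
  (now 7)
Iteration 2: +4 →
  { B }  = { A, C, D, E }ᶜ
  { A, B, C }  = { B, C } ∪ { A, C }
  { A, B, D, E }  = { A, D, E } ∪ { B, D, E }
  { B, C, D, E }  = { B, C } ∪ { B, D, E }
  (now 11)
Iteration 3. New:
  { A }  = { B, C, D, E }ᶜ
  { C }  = { A, B, D, E }ᶜ
  { D, E }  = { A, B, C }ᶜ
  (now 14)
Iteration 4: +2 →
  { A, B }  = { B } ∪ { A }
  { C, D, E }  = { D, E } ∪ { C }
  (now 16)
Iteration 5: stable.

Hence σ(ℰ) has 16 members: { {  }, { A }, { B }, { C }, { A, B }, { A, C }, { B, C }, { D, E }, { A, B, C }, { A, D, E }, { B, D, E }, { C, D, E }, { A, B, D, E }, { A, C, D, E }, { B, C, D, E }, S }.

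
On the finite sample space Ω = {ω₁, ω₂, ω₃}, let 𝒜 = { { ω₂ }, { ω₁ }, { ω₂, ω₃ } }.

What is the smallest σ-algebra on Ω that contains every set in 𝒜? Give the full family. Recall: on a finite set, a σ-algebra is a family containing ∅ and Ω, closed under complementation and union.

Answer: σ(𝒜) = { {}, { ω₁ }, { ω₂ }, { ω₃ }, { ω₁, ω₂ }, { ω₁, ω₃ }, { ω₂, ω₃ }, Ω }

Trace:
Initial family (5 sets): { {}, { ω₁ }, { ω₂ }, { ω₂, ω₃ }, Ω }.
Pass 1 adds 2:
  { ω₁, ω₂ }  = { ω₂ } ∪ { ω₁ }
  { ω₁, ω₃ }  = { ω₂ }ᶜ
  [7 total]
Pass 2: 1 new —
  { ω₃ }  = { ω₁, ω₂ }ᶜ
  [8 total]
Pass 3: already closed under ᶜ and ∪.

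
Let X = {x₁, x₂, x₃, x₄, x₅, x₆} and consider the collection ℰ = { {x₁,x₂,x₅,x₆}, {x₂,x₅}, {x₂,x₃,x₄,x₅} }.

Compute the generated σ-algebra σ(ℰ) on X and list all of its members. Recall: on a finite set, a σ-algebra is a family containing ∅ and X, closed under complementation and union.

Start: ℰ ∪ {∅, X} = { {}, {x₂,x₅}, {x₁,x₂,x₅,x₆}, {x₂,x₃,x₄,x₅}, X }.
Pass 1 adds 3:
  {x₁,x₆}  = complement {x₂,x₃,x₄,x₅}
  {x₃,x₄}  = complement {x₁,x₂,x₅,x₆}
  {x₁,x₃,x₄,x₆}  = complement {x₂,x₅}
  |family| = 8
Pass 2: closed — nothing new.

Therefore σ(ℰ) = { {}, {x₁,x₆}, {x₂,x₅}, {x₃,x₄}, {x₁,x₂,x₅,x₆}, {x₁,x₃,x₄,x₆}, {x₂,x₃,x₄,x₅}, X } (|σ(ℰ)| = 8).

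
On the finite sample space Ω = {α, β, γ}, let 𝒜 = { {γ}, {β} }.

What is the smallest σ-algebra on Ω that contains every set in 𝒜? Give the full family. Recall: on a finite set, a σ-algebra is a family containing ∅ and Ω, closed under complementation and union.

Answer: σ(𝒜) = { {}, {α}, {β}, {γ}, {α, β}, {α, γ}, {β, γ}, Ω }

Working:
Begin from { {}, {β}, {γ}, Ω } (that is, 𝒜 plus ∅ and Ω).
Iteration 1 adds 3:
  {α, β}  = complement {γ}
  {α, γ}  = complement {β}
  {β, γ}  = {γ} ∪ {β}
  [7 total]
Iteration 2: 1 new —
  {α}  = complement {β, γ}
  [8 total]
Iteration 3: already closed under ᶜ and ∪.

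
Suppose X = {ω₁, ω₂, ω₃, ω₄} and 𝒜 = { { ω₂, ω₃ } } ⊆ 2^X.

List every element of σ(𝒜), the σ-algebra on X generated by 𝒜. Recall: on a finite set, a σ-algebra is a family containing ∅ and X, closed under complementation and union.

σ(𝒜) = { ∅, { ω₁, ω₄ }, { ω₂, ω₃ }, X }

Working:
Take S₀ = 𝒜 ∪ {∅, X} = { ∅, { ω₂, ω₃ }, X }.
Step 1 adds 1:
  { ω₁, ω₄ }  = X∖{ ω₂, ω₃ }
  — 4 sets.
Step 2: closed — nothing new.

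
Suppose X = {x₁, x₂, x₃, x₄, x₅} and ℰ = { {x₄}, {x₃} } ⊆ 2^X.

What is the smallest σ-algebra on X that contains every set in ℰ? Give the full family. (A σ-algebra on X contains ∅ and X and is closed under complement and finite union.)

Start: ℰ ∪ {∅, X} = { {}, {x₃}, {x₄}, X }.
Pass 1. New:
  {x₃,x₄}  = {x₃} ∪ {x₄}
  {x₁,x₂,x₃,x₅}  = complement {x₄}
  {x₁,x₂,x₄,x₅}  = complement {x₃}
  — 7 sets.
Pass 2 adds 1:
  {x₁,x₂,x₅}  = complement {x₃,x₄}
  — 8 sets.
Pass 3: stable.

Hence σ(ℰ) has 8 members: { {}, {x₃}, {x₄}, {x₃,x₄}, {x₁,x₂,x₅}, {x₁,x₂,x₃,x₅}, {x₁,x₂,x₄,x₅}, X }.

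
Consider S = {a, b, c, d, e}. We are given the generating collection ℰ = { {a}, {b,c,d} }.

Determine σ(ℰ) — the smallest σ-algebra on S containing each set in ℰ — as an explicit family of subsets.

Seed the family with ℰ together with ∅ and S: { {}, {a}, {b,c,d}, S }.
Round 1: +3 →
  {a,e}  = S∖{b,c,d}
  {a,b,c,d}  = {a} ∪ {b,c,d}
  {b,c,d,e}  = S∖{a}
  [7 total]
Round 2. New:
  {e}  = S∖{a,b,c,d}
  [8 total]
Round 3 adds nothing — fixpoint reached.

|σ(ℰ)| = 8.  σ(ℰ) = { {}, {a}, {e}, {a,e}, {b,c,d}, {a,b,c,d}, {b,c,d,e}, S }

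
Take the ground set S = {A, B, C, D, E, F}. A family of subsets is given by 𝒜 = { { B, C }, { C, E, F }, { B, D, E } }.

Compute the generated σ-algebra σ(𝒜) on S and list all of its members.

Answer: σ(𝒜) = { ∅, { A }, { B }, { C }, { D }, { E }, { F }, { A, B }, { A, C }, { A, D }, { A, E }, { A, F }, { B, C }, { B, D }, { B, E }, { B, F }, { C, D }, { C, E }, { C, F }, { D, E }, { D, F }, { E, F }, { A, B, C }, { A, B, D }, { A, B, E }, { A, B, F }, { A, C, D }, { A, C, E }, { A, C, F }, { A, D, E }, { A, D, F }, { A, E, F }, { B, C, D }, { B, C, E }, { B, C, F }, { B, D, E }, { B, D, F }, { B, E, F }, { C, D, E }, { C, D, F }, { C, E, F }, { D, E, F }, { A, B, C, D }, { A, B, C, E }, { A, B, C, F }, { A, B, D, E }, { A, B, D, F }, { A, B, E, F }, { A, C, D, E }, { A, C, D, F }, { A, C, E, F }, { A, D, E, F }, { B, C, D, E }, { B, C, D, F }, { B, C, E, F }, { B, D, E, F }, { C, D, E, F }, { A, B, C, D, E }, { A, B, C, D, F }, { A, B, C, E, F }, { A, B, D, E, F }, { A, C, D, E, F }, { B, C, D, E, F }, S }

Working:
Seed the family with 𝒜 together with ∅ and S: { ∅, { B, C }, { B, D, E }, { C, E, F }, S }.
Pass 1. New:
  { A, B, D }  = complement { C, E, F }
  { A, C, F }  = complement { B, D, E }
  { A, D, E, F }  = complement { B, C }
  { B, C, D, E }  = { B, C } ∪ { B, D, E }
  { B, C, E, F }  = { B, C } ∪ { C, E, F }
  { B, C, D, E, F }  = { C, E, F } ∪ { B, D, E }
  (now 11)
Pass 2 adds 12:
  { A }  = complement { B, C, D, E, F }
  { A, D }  = complement { B, C, E, F }
  { A, F }  = complement { B, C, D, E }
  { A, B, C, D }  = { A, B, D } ∪ { B, C }
  { A, B, C, F }  = { A, C, F } ∪ { B, C }
  { A, B, D, E }  = { A, B, D } ∪ { B, D, E }
  { A, C, E, F }  = { A, C, F } ∪ { C, E, F }
  { A, B, C, D, E }  = { B, C, D, E } ∪ { A, B, D }
  { A, B, C, D, F }  = { A, C, F } ∪ { A, B, D }
  { A, B, C, E, F }  = { A, C, F } ∪ { B, C, E, F }
  { A, B, D, E, F }  = { A, D, E, F } ∪ { A, B, D }
  { A, C, D, E, F }  = { A, C, F } ∪ { A, D, E, F }
  (now 23)
Pass 3. New:
  { B }  = complement { A, C, D, E, F }
  { C }  = complement { A, B, D, E, F }
  { D }  = complement { A, B, C, E, F }
  { E }  = complement { A, B, C, D, F }
  { F }  = complement { A, B, C, D, E }
  { B, D }  = complement { A, C, E, F }
  { C, F }  = complement { A, B, D, E }
  { D, E }  = complement { A, B, C, F }
  { E, F }  = complement { A, B, C, D }
  { A, B, C }  = { B, C } ∪ { A }
  { A, D, F }  = { A, F } ∪ { A, D }
  { A, B, D, F }  = { A, F } ∪ { A, B, D }
  { A, C, D, F }  = { A, C, F } ∪ { A, D }
  (now 36)
Pass 4: +24 →
  { A, B }  = { A } ∪ { B }
  { A, C }  = { A } ∪ { C }
  { A, E }  = { A } ∪ { E }
  { B, E }  = complement { A, C, D, F }
  { B, F }  = { B } ∪ { F }
  { C, D }  = { C } ∪ { D }
  { C, E }  = complement { A, B, D, F }
  { D, F }  = { F } ∪ { D }
  { A, B, F }  = { A, F } ∪ { B }
  { A, C, D }  = { C } ∪ { A, D }
  { A, D, E }  = { A } ∪ { D, E }
  { A, E, F }  = { E, F } ∪ { A }
  { B, C, D }  = { C } ∪ { B, D }
  { B, C, E }  = complement { A, D, F }
  { B, C, F }  = { B } ∪ { C, F }
  { B, D, F }  = { F } ∪ { B, D }
  { B, E, F }  = { E, F } ∪ { B }
  { C, D, E }  = { D, E } ∪ { C }
  { C, D, F }  = { C, F } ∪ { D }
  { D, E, F }  = complement { A, B, C }
  { A, B, C, E }  = { A, B, C } ∪ { E }
  { B, C, D, F }  = { C, F } ∪ { B, D }
  { B, D, E, F }  = { E, F } ∪ { B, D }
  { C, D, E, F }  = { D, E } ∪ { C, E, F }
  (now 60)
Pass 5: +4 →
  { A, B, E }  = complement { C, D, F }
  { A, C, E }  = complement { B, D, F }
  { A, B, E, F }  = complement { C, D }
  { A, C, D, E }  = complement { B, F }
  (now 64)
After Pass 6 the family is unchanged; done.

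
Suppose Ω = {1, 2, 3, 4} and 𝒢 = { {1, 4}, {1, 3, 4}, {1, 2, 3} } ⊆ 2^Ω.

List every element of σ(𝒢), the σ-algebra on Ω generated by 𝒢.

Seed the family with 𝒢 together with ∅ and Ω: { {}, {1, 4}, {1, 2, 3}, {1, 3, 4}, Ω }.
Round 1 (3 new):
  {2}  = Ω∖{1, 3, 4}
  {4}  = Ω∖{1, 2, 3}
  {2, 3}  = Ω∖{1, 4}
Round 2 (3 new):
  {2, 4}  = {4} ∪ {2}
  {1, 2, 4}  = {2} ∪ {1, 4}
  {2, 3, 4}  = {4} ∪ {2, 3}
Round 3 adds 3:
  {1}  = Ω∖{2, 3, 4}
  {3}  = Ω∖{1, 2, 4}
  {1, 3}  = Ω∖{2, 4}
Round 4. New:
  {1, 2}  = {2} ∪ {1}
  {3, 4}  = {3} ∪ {4}
Round 5: no new sets; the family is a σ-algebra.

σ(𝒢) = { {}, {1}, {2}, {3}, {4}, {1, 2}, {1, 3}, {1, 4}, {2, 3}, {2, 4}, {3, 4}, {1, 2, 3}, {1, 2, 4}, {1, 3, 4}, {2, 3, 4}, Ω }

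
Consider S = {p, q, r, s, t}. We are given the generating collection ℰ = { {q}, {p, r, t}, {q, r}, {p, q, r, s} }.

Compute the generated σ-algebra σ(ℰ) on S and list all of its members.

Take S₀ = ℰ ∪ {∅, S} = { ∅, {q}, {q, r}, {p, r, t}, {p, q, r, s}, S }.
Round 1: 5 new —
  {t}  = {p, q, r, s}ᶜ
  {q, s}  = {p, r, t}ᶜ
  {p, s, t}  = {q, r}ᶜ
  {p, q, r, t}  = {q, r} ∪ {p, r, t}
  {p, r, s, t}  = {q}ᶜ
  — 11 sets.
Round 2 (6 new):
  {s}  = {p, q, r, t}ᶜ
  {q, t}  = {q} ∪ {t}
  {q, r, s}  = {q, r} ∪ {q, s}
  {q, r, t}  = {t} ∪ {q, r}
  {q, s, t}  = {t} ∪ {q, s}
  {p, q, s, t}  = {p, s, t} ∪ {q}
  — 17 sets.
Round 3: 7 new —
  {r}  = {p, q, s, t}ᶜ
  {p, r}  = {q, s, t}ᶜ
  {p, s}  = {q, r, t}ᶜ
  {p, t}  = {q, r, s}ᶜ
  {s, t}  = {s} ∪ {t}
  {p, r, s}  = {q, t}ᶜ
  {q, r, s, t}  = {q, t} ∪ {q, r, s}
  — 24 sets.
Round 4 adds 7:
  {p}  = {q, r, s, t}ᶜ
  {r, s}  = {r} ∪ {s}
  {r, t}  = {t} ∪ {r}
  {p, q, r}  = {s, t}ᶜ
  {p, q, s}  = {q} ∪ {p, s}
  {p, q, t}  = {q, t} ∪ {p, t}
  {r, s, t}  = {s, t} ∪ {r}
  — 31 sets.
Round 5: 1 new —
  {p, q}  = {r, s, t}ᶜ
  — 32 sets.
Round 6: no new sets; the family is a σ-algebra.

|σ(ℰ)| = 32.  σ(ℰ) = { ∅, {p}, {q}, {r}, {s}, {t}, {p, q}, {p, r}, {p, s}, {p, t}, {q, r}, {q, s}, {q, t}, {r, s}, {r, t}, {s, t}, {p, q, r}, {p, q, s}, {p, q, t}, {p, r, s}, {p, r, t}, {p, s, t}, {q, r, s}, {q, r, t}, {q, s, t}, {r, s, t}, {p, q, r, s}, {p, q, r, t}, {p, q, s, t}, {p, r, s, t}, {q, r, s, t}, S }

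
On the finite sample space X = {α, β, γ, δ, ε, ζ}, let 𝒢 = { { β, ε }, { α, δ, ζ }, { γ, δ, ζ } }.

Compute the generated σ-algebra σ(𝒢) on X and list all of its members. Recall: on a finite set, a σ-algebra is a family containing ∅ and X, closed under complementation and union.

Initial family (5 sets): { {}, { β, ε }, { α, δ, ζ }, { γ, δ, ζ }, X }.
Step 1: 5 new —
  { α, β, ε }  = { γ, δ, ζ }ᶜ
  { β, γ, ε }  = { α, δ, ζ }ᶜ
  { α, γ, δ, ζ }  = { β, ε }ᶜ
  { α, β, δ, ε, ζ }  = { β, ε } ∪ { α, δ, ζ }
  { β, γ, δ, ε, ζ }  = { β, ε } ∪ { γ, δ, ζ }
Step 2: +3 →
  { α }  = { β, γ, δ, ε, ζ }ᶜ
  { γ }  = { α, β, δ, ε, ζ }ᶜ
  { α, β, γ, ε }  = { α, β, ε } ∪ { β, γ, ε }
Step 3 adds 2:
  { α, γ }  = { γ } ∪ { α }
  { δ, ζ }  = { α, β, γ, ε }ᶜ
Step 4. New:
  { β, δ, ε, ζ }  = { α, γ }ᶜ
Step 5: no new sets; the family is a σ-algebra.

Therefore σ(𝒢) = { {}, { α }, { γ }, { α, γ }, { β, ε }, { δ, ζ }, { α, β, ε }, { α, δ, ζ }, { β, γ, ε }, { γ, δ, ζ }, { α, β, γ, ε }, { α, γ, δ, ζ }, { β, δ, ε, ζ }, { α, β, δ, ε, ζ }, { β, γ, δ, ε, ζ }, X } (|σ(𝒢)| = 16).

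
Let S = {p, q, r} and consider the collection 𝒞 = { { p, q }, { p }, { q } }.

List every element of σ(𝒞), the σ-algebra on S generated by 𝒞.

Start: 𝒞 ∪ {∅, S} = { {  }, { p }, { q }, { p, q }, S }.
Pass 1: 3 new —
  { r }  = complement { p, q }
  { p, r }  = complement { q }
  { q, r }  = complement { p }
Pass 2 adds nothing — fixpoint reached.

|σ(𝒞)| = 8.  σ(𝒞) = { {  }, { p }, { q }, { r }, { p, q }, { p, r }, { q, r }, S }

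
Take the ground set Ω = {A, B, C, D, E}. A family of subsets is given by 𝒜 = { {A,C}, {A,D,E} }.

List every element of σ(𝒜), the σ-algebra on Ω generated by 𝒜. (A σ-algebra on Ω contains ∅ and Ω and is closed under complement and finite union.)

Answer: σ(𝒜) = { {}, {A}, {B}, {C}, {A,B}, {A,C}, {B,C}, {D,E}, {A,B,C}, {A,D,E}, {B,D,E}, {C,D,E}, {A,B,D,E}, {A,C,D,E}, {B,C,D,E}, Ω }

Working:
Seed the family with 𝒜 together with ∅ and Ω: { {}, {A,C}, {A,D,E}, Ω }.
Round 1 adds 3:
  {B,C}  = {A,D,E}ᶜ
  {B,D,E}  = {A,C}ᶜ
  {A,C,D,E}  = {A,C} ∪ {A,D,E}
  (now 7)
Round 2 adds 4:
  {B}  = {A,C,D,E}ᶜ
  {A,B,C}  = {B,C} ∪ {A,C}
  {A,B,D,E}  = {A,D,E} ∪ {B,D,E}
  {B,C,D,E}  = {B,C} ∪ {B,D,E}
  (now 11)
Round 3: 3 new —
  {A}  = {B,C,D,E}ᶜ
  {C}  = {A,B,D,E}ᶜ
  {D,E}  = {A,B,C}ᶜ
  (now 14)
Round 4: 2 new —
  {A,B}  = {B} ∪ {A}
  {C,D,E}  = {D,E} ∪ {C}
  (now 16)
Round 5: closed — nothing new.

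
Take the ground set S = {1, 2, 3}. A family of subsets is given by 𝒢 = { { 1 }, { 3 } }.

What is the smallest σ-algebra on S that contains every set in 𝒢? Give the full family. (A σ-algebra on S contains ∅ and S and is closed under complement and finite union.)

σ(𝒢) (8 sets): { {}, { 1 }, { 2 }, { 3 }, { 1, 2 }, { 1, 3 }, { 2, 3 }, S }

Trace:
Initial family (4 sets): { {}, { 1 }, { 3 }, S }.
Pass 1. New:
  { 1, 2 }  = { 3 }ᶜ
  { 1, 3 }  = { 3 } ∪ { 1 }
  { 2, 3 }  = { 1 }ᶜ
  — 7 sets.
Pass 2. New:
  { 2 }  = { 1, 3 }ᶜ
  — 8 sets.
Pass 3: closed — nothing new.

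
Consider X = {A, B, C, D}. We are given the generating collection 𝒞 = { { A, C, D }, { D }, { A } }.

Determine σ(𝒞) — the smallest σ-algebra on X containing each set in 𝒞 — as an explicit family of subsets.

Start: 𝒞 ∪ {∅, X} = { {}, { A }, { D }, { A, C, D }, X }.
Pass 1 (4 new):
  { B }  = X∖{ A, C, D }
  { A, D }  = { D } ∪ { A }
  { A, B, C }  = X∖{ D }
  { B, C, D }  = X∖{ A }
Pass 2. New:
  { A, B }  = { B } ∪ { A }
  { B, C }  = X∖{ A, D }
  { B, D }  = { B } ∪ { D }
  { A, B, D }  = { B } ∪ { A, D }
Pass 3: +3 →
  { C }  = X∖{ A, B, D }
  { A, C }  = X∖{ B, D }
  { C, D }  = X∖{ A, B }
After Pass 4 the family is unchanged; done.

Therefore σ(𝒞) = { {}, { A }, { B }, { C }, { D }, { A, B }, { A, C }, { A, D }, { B, C }, { B, D }, { C, D }, { A, B, C }, { A, B, D }, { A, C, D }, { B, C, D }, X } (|σ(𝒞)| = 16).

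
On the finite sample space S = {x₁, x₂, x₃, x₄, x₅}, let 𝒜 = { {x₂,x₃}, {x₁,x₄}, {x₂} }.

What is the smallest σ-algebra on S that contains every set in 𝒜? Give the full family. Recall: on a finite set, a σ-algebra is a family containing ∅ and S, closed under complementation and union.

Answer: σ(𝒜) = { {}, {x₂}, {x₃}, {x₅}, {x₁,x₄}, {x₂,x₃}, {x₂,x₅}, {x₃,x₅}, {x₁,x₂,x₄}, {x₁,x₃,x₄}, {x₁,x₄,x₅}, {x₂,x₃,x₅}, {x₁,x₂,x₃,x₄}, {x₁,x₂,x₄,x₅}, {x₁,x₃,x₄,x₅}, S }

Derivation:
Seed the family with 𝒜 together with ∅ and S: { {}, {x₂}, {x₁,x₄}, {x₂,x₃}, S }.
Round 1 adds 5:
  {x₁,x₂,x₄}  = {x₁,x₄} ∪ {x₂}
  {x₁,x₄,x₅}  = S∖{x₂,x₃}
  {x₂,x₃,x₅}  = S∖{x₁,x₄}
  {x₁,x₂,x₃,x₄}  = {x₂,x₃} ∪ {x₁,x₄}
  {x₁,x₃,x₄,x₅}  = S∖{x₂}
  — 10 sets.
Round 2 adds 3:
  {x₅}  = S∖{x₁,x₂,x₃,x₄}
  {x₃,x₅}  = S∖{x₁,x₂,x₄}
  {x₁,x₂,x₄,x₅}  = {x₁,x₄,x₅} ∪ {x₂}
  — 13 sets.
Round 3. New:
  {x₃}  = S∖{x₁,x₂,x₄,x₅}
  {x₂,x₅}  = {x₂} ∪ {x₅}
  — 15 sets.
Round 4 (1 new):
  {x₁,x₃,x₄}  = S∖{x₂,x₅}
  — 16 sets.
Round 5: already closed under ᶜ and ∪.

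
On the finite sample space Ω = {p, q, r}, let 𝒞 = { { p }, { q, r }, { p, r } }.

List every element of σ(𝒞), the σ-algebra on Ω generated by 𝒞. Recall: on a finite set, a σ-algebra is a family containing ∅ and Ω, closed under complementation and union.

σ(𝒞) (8 sets): { ∅, { p }, { q }, { r }, { p, q }, { p, r }, { q, r }, Ω }

Derivation:
Begin from { ∅, { p }, { p, r }, { q, r }, Ω } (that is, 𝒞 plus ∅ and Ω).
Pass 1: +1 →
  { q }  = Ω∖{ p, r }
  — 6 sets.
Pass 2 (1 new):
  { p, q }  = { q } ∪ { p }
  — 7 sets.
Pass 3: +1 →
  { r }  = Ω∖{ p, q }
  — 8 sets.
Pass 4: already closed under ᶜ and ∪.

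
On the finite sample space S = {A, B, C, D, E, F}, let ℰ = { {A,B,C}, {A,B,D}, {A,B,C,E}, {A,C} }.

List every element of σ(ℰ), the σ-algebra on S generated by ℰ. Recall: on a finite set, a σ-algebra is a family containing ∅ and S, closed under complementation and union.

σ(ℰ) = { {}, {A}, {B}, {C}, {D}, {E}, {F}, {A,B}, {A,C}, {A,D}, {A,E}, {A,F}, {B,C}, {B,D}, {B,E}, {B,F}, {C,D}, {C,E}, {C,F}, {D,E}, {D,F}, {E,F}, {A,B,C}, {A,B,D}, {A,B,E}, {A,B,F}, {A,C,D}, {A,C,E}, {A,C,F}, {A,D,E}, {A,D,F}, {A,E,F}, {B,C,D}, {B,C,E}, {B,C,F}, {B,D,E}, {B,D,F}, {B,E,F}, {C,D,E}, {C,D,F}, {C,E,F}, {D,E,F}, {A,B,C,D}, {A,B,C,E}, {A,B,C,F}, {A,B,D,E}, {A,B,D,F}, {A,B,E,F}, {A,C,D,E}, {A,C,D,F}, {A,C,E,F}, {A,D,E,F}, {B,C,D,E}, {B,C,D,F}, {B,C,E,F}, {B,D,E,F}, {C,D,E,F}, {A,B,C,D,E}, {A,B,C,D,F}, {A,B,C,E,F}, {A,B,D,E,F}, {A,C,D,E,F}, {B,C,D,E,F}, S }

Derivation:
Start: ℰ ∪ {∅, S} = { {}, {A,C}, {A,B,C}, {A,B,D}, {A,B,C,E}, S }.
Pass 1 (6 new):
  {D,F}  = S∖{A,B,C,E}
  {C,E,F}  = S∖{A,B,D}
  {D,E,F}  = S∖{A,B,C}
  {A,B,C,D}  = {A,B,C} ∪ {A,B,D}
  {B,D,E,F}  = S∖{A,C}
  {A,B,C,D,E}  = {A,B,C,E} ∪ {A,B,D}
  (now 12)
Pass 2. New:
  {F}  = S∖{A,B,C,D,E}
  {E,F}  = S∖{A,B,C,D}
  {A,B,D,F}  = {A,B,D} ∪ {D,F}
  {A,C,D,F}  = {A,C} ∪ {D,F}
  {A,C,E,F}  = {A,C} ∪ {C,E,F}
  {C,D,E,F}  = {C,E,F} ∪ {D,F}
  {A,B,C,D,F}  = {A,B,C} ∪ {D,F}
  {A,B,C,E,F}  = {A,B,C} ∪ {C,E,F}
  {A,B,D,E,F}  = {A,B,D} ∪ {B,D,E,F}
  {A,C,D,E,F}  = {A,C} ∪ {D,E,F}
  {B,C,D,E,F}  = {B,D,E,F} ∪ {C,E,F}
  (now 23)
Pass 3 (11 new):
  {A}  = S∖{B,C,D,E,F}
  {B}  = S∖{A,C,D,E,F}
  {C}  = S∖{A,B,D,E,F}
  {D}  = S∖{A,B,C,E,F}
  {E}  = S∖{A,B,C,D,F}
  {A,B}  = S∖{C,D,E,F}
  {B,D}  = S∖{A,C,E,F}
  {B,E}  = S∖{A,C,D,F}
  {C,E}  = S∖{A,B,D,F}
  {A,C,F}  = {A,C} ∪ {F}
  {A,B,C,F}  = {A,B,C} ∪ {F}
  (now 34)
Pass 4: 26 new —
  {A,D}  = {A} ∪ {D}
  {A,E}  = {A} ∪ {E}
  {A,F}  = {A} ∪ {F}
  {B,C}  = {B} ∪ {C}
  {B,F}  = {B} ∪ {F}
  {C,D}  = {C} ∪ {D}
  {C,F}  = {F} ∪ {C}
  {D,E}  = S∖{A,B,C,F}
  {A,B,E}  = {B,E} ∪ {A,B}
  {A,B,F}  = {A,B} ∪ {F}
  {A,C,D}  = {A,C} ∪ {D}
  {A,C,E}  = {A} ∪ {C,E}
  {A,D,F}  = {A} ∪ {D,F}
  {A,E,F}  = {E,F} ∪ {A}
  {B,C,D}  = {C} ∪ {B,D}
  {B,C,E}  = {B,E} ∪ {C}
  {B,D,E}  = S∖{A,C,F}
  {B,D,F}  = {B} ∪ {D,F}
  {B,E,F}  = {B,E} ∪ {E,F}
  {C,D,E}  = {D} ∪ {C,E}
  {C,D,F}  = {C} ∪ {D,F}
  {A,B,D,E}  = {B,E} ∪ {A,B,D}
  {A,B,E,F}  = {E,F} ∪ {A,B}
  {A,D,E,F}  = {A} ∪ {D,E,F}
  {B,C,D,E}  = {C,E} ∪ {B,D}
  {B,C,E,F}  = {B,E} ∪ {C,E,F}
  (now 60)
Pass 5: 4 new —
  {A,D,E}  = {D,E} ∪ {A,D}
  {B,C,F}  = {B} ∪ {C,F}
  {A,C,D,E}  = S∖{B,F}
  {B,C,D,F}  = S∖{A,E}
  (now 64)
After Pass 6 the family is unchanged; done.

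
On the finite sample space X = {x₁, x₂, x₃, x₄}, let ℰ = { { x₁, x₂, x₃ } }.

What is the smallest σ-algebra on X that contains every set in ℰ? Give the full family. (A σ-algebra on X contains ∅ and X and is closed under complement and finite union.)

Begin from { {  }, { x₁, x₂, x₃ }, X } (that is, ℰ plus ∅ and X).
Round 1. New:
  { x₄ }  = X∖{ x₁, x₂, x₃ }
  [4 total]
Round 2: already closed under ᶜ and ∪.

|σ(ℰ)| = 4.  σ(ℰ) = { {  }, { x₄ }, { x₁, x₂, x₃ }, X }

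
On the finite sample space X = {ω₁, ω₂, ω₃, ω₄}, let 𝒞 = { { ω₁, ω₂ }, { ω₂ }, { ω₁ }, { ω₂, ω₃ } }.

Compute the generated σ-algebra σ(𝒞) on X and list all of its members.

σ(𝒞) (16 sets): { {  }, { ω₁ }, { ω₂ }, { ω₃ }, { ω₄ }, { ω₁, ω₂ }, { ω₁, ω₃ }, { ω₁, ω₄ }, { ω₂, ω₃ }, { ω₂, ω₄ }, { ω₃, ω₄ }, { ω₁, ω₂, ω₃ }, { ω₁, ω₂, ω₄ }, { ω₁, ω₃, ω₄ }, { ω₂, ω₃, ω₄ }, X }

Derivation:
Take S₀ = 𝒞 ∪ {∅, X} = { {  }, { ω₁ }, { ω₂ }, { ω₁, ω₂ }, { ω₂, ω₃ }, X }.
Pass 1 (5 new):
  { ω₁, ω₄ }  = { ω₂, ω₃ }ᶜ
  { ω₃, ω₄ }  = { ω₁, ω₂ }ᶜ
  { ω₁, ω₂, ω₃ }  = { ω₂, ω₃ } ∪ { ω₁, ω₂ }
  { ω₁, ω₃, ω₄ }  = { ω₂ }ᶜ
  { ω₂, ω₃, ω₄ }  = { ω₁ }ᶜ
  [11 total]
Pass 2: +2 →
  { ω₄ }  = { ω₁, ω₂, ω₃ }ᶜ
  { ω₁, ω₂, ω₄ }  = { ω₁, ω₂ } ∪ { ω₁, ω₄ }
  [13 total]
Pass 3 (2 new):
  { ω₃ }  = { ω₁, ω₂, ω₄ }ᶜ
  { ω₂, ω₄ }  = { ω₄ } ∪ { ω₂ }
  [15 total]
Pass 4 adds 1:
  { ω₁, ω₃ }  = { ω₂, ω₄ }ᶜ
  [16 total]
Pass 5 adds nothing — fixpoint reached.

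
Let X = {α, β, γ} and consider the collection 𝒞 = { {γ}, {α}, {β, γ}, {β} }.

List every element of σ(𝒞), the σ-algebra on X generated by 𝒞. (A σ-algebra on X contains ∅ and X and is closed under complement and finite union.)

|σ(𝒞)| = 8.  σ(𝒞) = { {}, {α}, {β}, {γ}, {α, β}, {α, γ}, {β, γ}, X }

Derivation:
Start: 𝒞 ∪ {∅, X} = { {}, {α}, {β}, {γ}, {β, γ}, X }.
Round 1: 2 new —
  {α, β}  = X∖{γ}
  {α, γ}  = X∖{β}
  [8 total]
Round 2: already closed under ᶜ and ∪.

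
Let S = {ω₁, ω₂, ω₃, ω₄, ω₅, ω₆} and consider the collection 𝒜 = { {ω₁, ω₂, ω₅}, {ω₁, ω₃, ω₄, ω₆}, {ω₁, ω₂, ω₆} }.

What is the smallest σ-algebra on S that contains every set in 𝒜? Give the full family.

σ(𝒜) (32 sets): { ∅, {ω₁}, {ω₂}, {ω₅}, {ω₆}, {ω₁, ω₂}, {ω₁, ω₅}, {ω₁, ω₆}, {ω₂, ω₅}, {ω₂, ω₆}, {ω₃, ω₄}, {ω₅, ω₆}, {ω₁, ω₂, ω₅}, {ω₁, ω₂, ω₆}, {ω₁, ω₃, ω₄}, {ω₁, ω₅, ω₆}, {ω₂, ω₃, ω₄}, {ω₂, ω₅, ω₆}, {ω₃, ω₄, ω₅}, {ω₃, ω₄, ω₆}, {ω₁, ω₂, ω₃, ω₄}, {ω₁, ω₂, ω₅, ω₆}, {ω₁, ω₃, ω₄, ω₅}, {ω₁, ω₃, ω₄, ω₆}, {ω₂, ω₃, ω₄, ω₅}, {ω₂, ω₃, ω₄, ω₆}, {ω₃, ω₄, ω₅, ω₆}, {ω₁, ω₂, ω₃, ω₄, ω₅}, {ω₁, ω₂, ω₃, ω₄, ω₆}, {ω₁, ω₃, ω₄, ω₅, ω₆}, {ω₂, ω₃, ω₄, ω₅, ω₆}, S }

Trace:
Take S₀ = 𝒜 ∪ {∅, S} = { ∅, {ω₁, ω₂, ω₅}, {ω₁, ω₂, ω₆}, {ω₁, ω₃, ω₄, ω₆}, S }.
Iteration 1 (5 new):
  {ω₂, ω₅}  = {ω₁, ω₃, ω₄, ω₆}ᶜ
  {ω₃, ω₄, ω₅}  = {ω₁, ω₂, ω₆}ᶜ
  {ω₃, ω₄, ω₆}  = {ω₁, ω₂, ω₅}ᶜ
  {ω₁, ω₂, ω₅, ω₆}  = {ω₁, ω₂, ω₅} ∪ {ω₁, ω₂, ω₆}
  {ω₁, ω₂, ω₃, ω₄, ω₆}  = {ω₁, ω₃, ω₄, ω₆} ∪ {ω₁, ω₂, ω₆}
Iteration 2. New:
  {ω₅}  = {ω₁, ω₂, ω₃, ω₄, ω₆}ᶜ
  {ω₃, ω₄}  = {ω₁, ω₂, ω₅, ω₆}ᶜ
  {ω₂, ω₃, ω₄, ω₅}  = {ω₂, ω₅} ∪ {ω₃, ω₄, ω₅}
  {ω₃, ω₄, ω₅, ω₆}  = {ω₃, ω₄, ω₅} ∪ {ω₃, ω₄, ω₆}
  {ω₁, ω₂, ω₃, ω₄, ω₅}  = {ω₃, ω₄, ω₅} ∪ {ω₁, ω₂, ω₅}
  {ω₁, ω₃, ω₄, ω₅, ω₆}  = {ω₃, ω₄, ω₅} ∪ {ω₁, ω₃, ω₄, ω₆}
  {ω₂, ω₃, ω₄, ω₅, ω₆}  = {ω₂, ω₅} ∪ {ω₃, ω₄, ω₆}
Iteration 3 (5 new):
  {ω₁}  = {ω₂, ω₃, ω₄, ω₅, ω₆}ᶜ
  {ω₂}  = {ω₁, ω₃, ω₄, ω₅, ω₆}ᶜ
  {ω₆}  = {ω₁, ω₂, ω₃, ω₄, ω₅}ᶜ
  {ω₁, ω₂}  = {ω₃, ω₄, ω₅, ω₆}ᶜ
  {ω₁, ω₆}  = {ω₂, ω₃, ω₄, ω₅}ᶜ
Iteration 4. New:
  {ω₁, ω₅}  = {ω₅} ∪ {ω₁}
  {ω₂, ω₆}  = {ω₂} ∪ {ω₆}
  {ω₅, ω₆}  = {ω₆} ∪ {ω₅}
  {ω₁, ω₃, ω₄}  = {ω₃, ω₄} ∪ {ω₁}
  {ω₁, ω₅, ω₆}  = {ω₁, ω₆} ∪ {ω₅}
  {ω₂, ω₃, ω₄}  = {ω₃, ω₄} ∪ {ω₂}
  {ω₂, ω₅, ω₆}  = {ω₂, ω₅} ∪ {ω₆}
  {ω₁, ω₂, ω₃, ω₄}  = {ω₃, ω₄} ∪ {ω₁, ω₂}
  {ω₁, ω₃, ω₄, ω₅}  = {ω₃, ω₄, ω₅} ∪ {ω₁}
  {ω₂, ω₃, ω₄, ω₆}  = {ω₂} ∪ {ω₃, ω₄, ω₆}
Iteration 5 adds nothing — fixpoint reached.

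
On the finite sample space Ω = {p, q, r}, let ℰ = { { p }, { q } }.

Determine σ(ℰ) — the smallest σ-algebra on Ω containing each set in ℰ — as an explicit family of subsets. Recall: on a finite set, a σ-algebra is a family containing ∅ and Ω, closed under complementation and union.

|σ(ℰ)| = 8.  σ(ℰ) = { {}, { p }, { q }, { r }, { p, q }, { p, r }, { q, r }, Ω }

Check:
Initial family (4 sets): { {}, { p }, { q }, Ω }.
Iteration 1 adds 3:
  { p, q }  = { p } ∪ { q }
  { p, r }  = Ω∖{ q }
  { q, r }  = Ω∖{ p }
  [7 total]
Iteration 2. New:
  { r }  = Ω∖{ p, q }
  [8 total]
After Iteration 3 the family is unchanged; done.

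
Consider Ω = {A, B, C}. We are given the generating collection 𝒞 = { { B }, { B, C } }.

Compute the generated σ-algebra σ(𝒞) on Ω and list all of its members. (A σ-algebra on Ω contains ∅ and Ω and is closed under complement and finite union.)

Start: 𝒞 ∪ {∅, Ω} = { {  }, { B }, { B, C }, Ω }.
Step 1: 2 new —
  { A }  = complement { B, C }
  { A, C }  = complement { B }
  [6 total]
Step 2 adds 1:
  { A, B }  = { B } ∪ { A }
  [7 total]
Step 3: +1 →
  { C }  = complement { A, B }
  [8 total]
Step 4: stable.

σ(𝒞) = { {  }, { A }, { B }, { C }, { A, B }, { A, C }, { B, C }, Ω }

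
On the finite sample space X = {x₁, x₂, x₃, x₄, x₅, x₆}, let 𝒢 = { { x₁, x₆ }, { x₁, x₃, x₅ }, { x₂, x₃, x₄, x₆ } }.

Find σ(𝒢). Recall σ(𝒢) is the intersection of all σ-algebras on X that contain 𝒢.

σ(𝒢) = { ∅, { x₁ }, { x₃ }, { x₅ }, { x₆ }, { x₁, x₃ }, { x₁, x₅ }, { x₁, x₆ }, { x₂, x₄ }, { x₃, x₅ }, { x₃, x₆ }, { x₅, x₆ }, { x₁, x₂, x₄ }, { x₁, x₃, x₅ }, { x₁, x₃, x₆ }, { x₁, x₅, x₆ }, { x₂, x₃, x₄ }, { x₂, x₄, x₅ }, { x₂, x₄, x₆ }, { x₃, x₅, x₆ }, { x₁, x₂, x₃, x₄ }, { x₁, x₂, x₄, x₅ }, { x₁, x₂, x₄, x₆ }, { x₁, x₃, x₅, x₆ }, { x₂, x₃, x₄, x₅ }, { x₂, x₃, x₄, x₆ }, { x₂, x₄, x₅, x₆ }, { x₁, x₂, x₃, x₄, x₅ }, { x₁, x₂, x₃, x₄, x₆ }, { x₁, x₂, x₄, x₅, x₆ }, { x₂, x₃, x₄, x₅, x₆ }, X }

Check:
Initial family (5 sets): { ∅, { x₁, x₆ }, { x₁, x₃, x₅ }, { x₂, x₃, x₄, x₆ }, X }.
Pass 1: +5 →
  { x₁, x₅ }  = complement { x₂, x₃, x₄, x₆ }
  { x₂, x₄, x₆ }  = complement { x₁, x₃, x₅ }
  { x₁, x₃, x₅, x₆ }  = { x₁, x₆ } ∪ { x₁, x₃, x₅ }
  { x₂, x₃, x₄, x₅ }  = complement { x₁, x₆ }
  { x₁, x₂, x₃, x₄, x₆ }  = { x₂, x₃, x₄, x₆ } ∪ { x₁, x₆ }
  (now 10)
Pass 2 adds 7:
  { x₅ }  = complement { x₁, x₂, x₃, x₄, x₆ }
  { x₂, x₄ }  = complement { x₁, x₃, x₅, x₆ }
  { x₁, x₅, x₆ }  = { x₁, x₆ } ∪ { x₁, x₅ }
  { x₁, x₂, x₄, x₆ }  = { x₂, x₄, x₆ } ∪ { x₁, x₆ }
  { x₁, x₂, x₃, x₄, x₅ }  = { x₁, x₃, x₅ } ∪ { x₂, x₃, x₄, x₅ }
  { x₁, x₂, x₄, x₅, x₆ }  = { x₂, x₄, x₆ } ∪ { x₁, x₅ }
  { x₂, x₃, x₄, x₅, x₆ }  = { x₂, x₄, x₆ } ∪ { x₂, x₃, x₄, x₅ }
  (now 17)
Pass 3. New:
  { x₁ }  = complement { x₂, x₃, x₄, x₅, x₆ }
  { x₃ }  = complement { x₁, x₂, x₄, x₅, x₆ }
  { x₆ }  = complement { x₁, x₂, x₃, x₄, x₅ }
  { x₃, x₅ }  = complement { x₁, x₂, x₄, x₆ }
  { x₂, x₃, x₄ }  = complement { x₁, x₅, x₆ }
  { x₂, x₄, x₅ }  = { x₂, x₄ } ∪ { x₅ }
  { x₁, x₂, x₄, x₅ }  = { x₁, x₅ } ∪ { x₂, x₄ }
  { x₂, x₄, x₅, x₆ }  = { x₂, x₄, x₆ } ∪ { x₅ }
  (now 25)
Pass 4 (7 new):
  { x₁, x₃ }  = complement { x₂, x₄, x₅, x₆ }
  { x₃, x₆ }  = complement { x₁, x₂, x₄, x₅ }
  { x₅, x₆ }  = { x₆ } ∪ { x₅ }
  { x₁, x₂, x₄ }  = { x₂, x₄ } ∪ { x₁ }
  { x₁, x₃, x₆ }  = complement { x₂, x₄, x₅ }
  { x₃, x₅, x₆ }  = { x₆ } ∪ { x₃, x₅ }
  { x₁, x₂, x₃, x₄ }  = { x₂, x₃, x₄ } ∪ { x₁ }
  (now 32)
Pass 5: stable.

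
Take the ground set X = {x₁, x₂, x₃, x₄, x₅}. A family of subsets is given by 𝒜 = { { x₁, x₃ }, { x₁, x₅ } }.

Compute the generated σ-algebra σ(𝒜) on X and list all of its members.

Start: 𝒜 ∪ {∅, X} = { {  }, { x₁, x₃ }, { x₁, x₅ }, X }.
Round 1: 3 new —
  { x₁, x₃, x₅ }  = { x₁, x₃ } ∪ { x₁, x₅ }
  { x₂, x₃, x₄ }  = complement { x₁, x₅ }
  { x₂, x₄, x₅ }  = complement { x₁, x₃ }
  (now 7)
Round 2: 4 new —
  { x₂, x₄ }  = complement { x₁, x₃, x₅ }
  { x₁, x₂, x₃, x₄ }  = { x₂, x₃, x₄ } ∪ { x₁, x₃ }
  { x₁, x₂, x₄, x₅ }  = { x₁, x₅ } ∪ { x₂, x₄, x₅ }
  { x₂, x₃, x₄, x₅ }  = { x₂, x₃, x₄ } ∪ { x₂, x₄, x₅ }
  (now 11)
Round 3 (3 new):
  { x₁ }  = complement { x₂, x₃, x₄, x₅ }
  { x₃ }  = complement { x₁, x₂, x₄, x₅ }
  { x₅ }  = complement { x₁, x₂, x₃, x₄ }
  (now 14)
Round 4 (2 new):
  { x₃, x₅ }  = { x₃ } ∪ { x₅ }
  { x₁, x₂, x₄ }  = { x₂, x₄ } ∪ { x₁ }
  (now 16)
Round 5: closed — nothing new.

|σ(𝒜)| = 16.  σ(𝒜) = { {  }, { x₁ }, { x₃ }, { x₅ }, { x₁, x₃ }, { x₁, x₅ }, { x₂, x₄ }, { x₃, x₅ }, { x₁, x₂, x₄ }, { x₁, x₃, x₅ }, { x₂, x₃, x₄ }, { x₂, x₄, x₅ }, { x₁, x₂, x₃, x₄ }, { x₁, x₂, x₄, x₅ }, { x₂, x₃, x₄, x₅ }, X }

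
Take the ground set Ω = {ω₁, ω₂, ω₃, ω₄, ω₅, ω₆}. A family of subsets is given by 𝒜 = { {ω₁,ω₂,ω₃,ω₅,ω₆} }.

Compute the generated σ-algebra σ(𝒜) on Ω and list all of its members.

Seed the family with 𝒜 together with ∅ and Ω: { {}, {ω₁,ω₂,ω₃,ω₅,ω₆}, Ω }.
Round 1: +1 →
  {ω₄}  = ᶜ of {ω₁,ω₂,ω₃,ω₅,ω₆}
Round 2: stable.

Hence σ(𝒜) has 4 members: { {}, {ω₄}, {ω₁,ω₂,ω₃,ω₅,ω₆}, Ω }.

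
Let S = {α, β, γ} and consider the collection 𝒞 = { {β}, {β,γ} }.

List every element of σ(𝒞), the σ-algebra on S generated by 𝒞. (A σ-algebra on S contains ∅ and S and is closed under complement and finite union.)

|σ(𝒞)| = 8.  σ(𝒞) = { ∅, {α}, {β}, {γ}, {α,β}, {α,γ}, {β,γ}, S }

Trace:
Start: 𝒞 ∪ {∅, S} = { ∅, {β}, {β,γ}, S }.
Iteration 1 adds 2:
  {α}  = complement {β,γ}
  {α,γ}  = complement {β}
  |family| = 6
Iteration 2: 1 new —
  {α,β}  = {β} ∪ {α}
  |family| = 7
Iteration 3. New:
  {γ}  = complement {α,β}
  |family| = 8
Iteration 4: no new sets; the family is a σ-algebra.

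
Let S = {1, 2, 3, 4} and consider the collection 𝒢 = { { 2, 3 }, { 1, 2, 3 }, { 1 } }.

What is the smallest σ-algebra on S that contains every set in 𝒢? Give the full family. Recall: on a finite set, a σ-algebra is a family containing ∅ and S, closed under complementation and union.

Seed the family with 𝒢 together with ∅ and S: { {}, { 1 }, { 2, 3 }, { 1, 2, 3 }, S }.
Pass 1: 3 new —
  { 4 }  = complement { 1, 2, 3 }
  { 1, 4 }  = complement { 2, 3 }
  { 2, 3, 4 }  = complement { 1 }
  [8 total]
Pass 2: no new sets; the family is a σ-algebra.

Therefore σ(𝒢) = { {}, { 1 }, { 4 }, { 1, 4 }, { 2, 3 }, { 1, 2, 3 }, { 2, 3, 4 }, S } (|σ(𝒢)| = 8).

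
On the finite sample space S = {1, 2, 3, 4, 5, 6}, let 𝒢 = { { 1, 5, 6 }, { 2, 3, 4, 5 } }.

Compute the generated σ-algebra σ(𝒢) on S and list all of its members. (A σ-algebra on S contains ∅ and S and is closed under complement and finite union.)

|σ(𝒢)| = 8.  σ(𝒢) = { {  }, { 5 }, { 1, 6 }, { 1, 5, 6 }, { 2, 3, 4 }, { 2, 3, 4, 5 }, { 1, 2, 3, 4, 6 }, S }

Working:
Begin from { {  }, { 1, 5, 6 }, { 2, 3, 4, 5 }, S } (that is, 𝒢 plus ∅ and S).
Iteration 1 adds 2:
  { 1, 6 }  = S∖{ 2, 3, 4, 5 }
  { 2, 3, 4 }  = S∖{ 1, 5, 6 }
  — 6 sets.
Iteration 2: +1 →
  { 1, 2, 3, 4, 6 }  = { 2, 3, 4 } ∪ { 1, 6 }
  — 7 sets.
Iteration 3: +1 →
  { 5 }  = S∖{ 1, 2, 3, 4, 6 }
  — 8 sets.
After Iteration 4 the family is unchanged; done.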